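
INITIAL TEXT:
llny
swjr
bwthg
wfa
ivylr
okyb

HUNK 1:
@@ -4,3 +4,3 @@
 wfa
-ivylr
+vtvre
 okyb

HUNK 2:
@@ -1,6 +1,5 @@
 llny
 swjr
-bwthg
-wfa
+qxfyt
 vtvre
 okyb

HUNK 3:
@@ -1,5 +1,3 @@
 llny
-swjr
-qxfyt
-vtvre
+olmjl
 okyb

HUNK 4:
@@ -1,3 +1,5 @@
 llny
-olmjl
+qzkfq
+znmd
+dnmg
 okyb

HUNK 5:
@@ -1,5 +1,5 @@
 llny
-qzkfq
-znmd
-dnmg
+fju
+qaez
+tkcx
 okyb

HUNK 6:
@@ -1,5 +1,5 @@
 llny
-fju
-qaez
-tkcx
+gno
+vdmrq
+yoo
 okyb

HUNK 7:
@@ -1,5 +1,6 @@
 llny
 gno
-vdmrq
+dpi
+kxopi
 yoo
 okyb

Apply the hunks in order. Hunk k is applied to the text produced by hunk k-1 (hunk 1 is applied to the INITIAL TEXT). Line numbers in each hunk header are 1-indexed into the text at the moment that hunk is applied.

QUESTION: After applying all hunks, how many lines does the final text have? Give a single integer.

Hunk 1: at line 4 remove [ivylr] add [vtvre] -> 6 lines: llny swjr bwthg wfa vtvre okyb
Hunk 2: at line 1 remove [bwthg,wfa] add [qxfyt] -> 5 lines: llny swjr qxfyt vtvre okyb
Hunk 3: at line 1 remove [swjr,qxfyt,vtvre] add [olmjl] -> 3 lines: llny olmjl okyb
Hunk 4: at line 1 remove [olmjl] add [qzkfq,znmd,dnmg] -> 5 lines: llny qzkfq znmd dnmg okyb
Hunk 5: at line 1 remove [qzkfq,znmd,dnmg] add [fju,qaez,tkcx] -> 5 lines: llny fju qaez tkcx okyb
Hunk 6: at line 1 remove [fju,qaez,tkcx] add [gno,vdmrq,yoo] -> 5 lines: llny gno vdmrq yoo okyb
Hunk 7: at line 1 remove [vdmrq] add [dpi,kxopi] -> 6 lines: llny gno dpi kxopi yoo okyb
Final line count: 6

Answer: 6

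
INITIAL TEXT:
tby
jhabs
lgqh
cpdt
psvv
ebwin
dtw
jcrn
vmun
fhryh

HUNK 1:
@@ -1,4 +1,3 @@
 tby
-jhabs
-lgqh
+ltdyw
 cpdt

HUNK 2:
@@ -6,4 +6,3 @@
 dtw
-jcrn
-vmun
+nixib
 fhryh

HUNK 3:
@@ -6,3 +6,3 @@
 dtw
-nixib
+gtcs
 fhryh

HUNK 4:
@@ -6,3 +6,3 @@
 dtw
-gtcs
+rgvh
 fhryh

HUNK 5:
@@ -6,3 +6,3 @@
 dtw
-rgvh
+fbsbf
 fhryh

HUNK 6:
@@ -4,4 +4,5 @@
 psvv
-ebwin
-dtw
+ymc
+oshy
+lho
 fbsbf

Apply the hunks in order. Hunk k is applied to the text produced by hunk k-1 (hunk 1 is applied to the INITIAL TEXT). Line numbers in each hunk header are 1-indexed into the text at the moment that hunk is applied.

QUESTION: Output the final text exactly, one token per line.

Answer: tby
ltdyw
cpdt
psvv
ymc
oshy
lho
fbsbf
fhryh

Derivation:
Hunk 1: at line 1 remove [jhabs,lgqh] add [ltdyw] -> 9 lines: tby ltdyw cpdt psvv ebwin dtw jcrn vmun fhryh
Hunk 2: at line 6 remove [jcrn,vmun] add [nixib] -> 8 lines: tby ltdyw cpdt psvv ebwin dtw nixib fhryh
Hunk 3: at line 6 remove [nixib] add [gtcs] -> 8 lines: tby ltdyw cpdt psvv ebwin dtw gtcs fhryh
Hunk 4: at line 6 remove [gtcs] add [rgvh] -> 8 lines: tby ltdyw cpdt psvv ebwin dtw rgvh fhryh
Hunk 5: at line 6 remove [rgvh] add [fbsbf] -> 8 lines: tby ltdyw cpdt psvv ebwin dtw fbsbf fhryh
Hunk 6: at line 4 remove [ebwin,dtw] add [ymc,oshy,lho] -> 9 lines: tby ltdyw cpdt psvv ymc oshy lho fbsbf fhryh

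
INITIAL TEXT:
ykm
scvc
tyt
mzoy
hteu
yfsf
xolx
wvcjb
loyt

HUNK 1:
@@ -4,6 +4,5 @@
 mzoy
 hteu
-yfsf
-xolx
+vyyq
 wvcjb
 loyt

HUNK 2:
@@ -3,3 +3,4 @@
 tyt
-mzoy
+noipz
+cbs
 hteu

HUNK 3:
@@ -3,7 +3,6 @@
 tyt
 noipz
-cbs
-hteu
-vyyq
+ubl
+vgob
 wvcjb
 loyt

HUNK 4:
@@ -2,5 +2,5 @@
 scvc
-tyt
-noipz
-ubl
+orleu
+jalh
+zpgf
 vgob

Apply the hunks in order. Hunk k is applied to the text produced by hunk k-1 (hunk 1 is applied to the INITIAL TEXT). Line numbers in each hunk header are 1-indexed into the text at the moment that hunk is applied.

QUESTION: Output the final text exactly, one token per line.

Answer: ykm
scvc
orleu
jalh
zpgf
vgob
wvcjb
loyt

Derivation:
Hunk 1: at line 4 remove [yfsf,xolx] add [vyyq] -> 8 lines: ykm scvc tyt mzoy hteu vyyq wvcjb loyt
Hunk 2: at line 3 remove [mzoy] add [noipz,cbs] -> 9 lines: ykm scvc tyt noipz cbs hteu vyyq wvcjb loyt
Hunk 3: at line 3 remove [cbs,hteu,vyyq] add [ubl,vgob] -> 8 lines: ykm scvc tyt noipz ubl vgob wvcjb loyt
Hunk 4: at line 2 remove [tyt,noipz,ubl] add [orleu,jalh,zpgf] -> 8 lines: ykm scvc orleu jalh zpgf vgob wvcjb loyt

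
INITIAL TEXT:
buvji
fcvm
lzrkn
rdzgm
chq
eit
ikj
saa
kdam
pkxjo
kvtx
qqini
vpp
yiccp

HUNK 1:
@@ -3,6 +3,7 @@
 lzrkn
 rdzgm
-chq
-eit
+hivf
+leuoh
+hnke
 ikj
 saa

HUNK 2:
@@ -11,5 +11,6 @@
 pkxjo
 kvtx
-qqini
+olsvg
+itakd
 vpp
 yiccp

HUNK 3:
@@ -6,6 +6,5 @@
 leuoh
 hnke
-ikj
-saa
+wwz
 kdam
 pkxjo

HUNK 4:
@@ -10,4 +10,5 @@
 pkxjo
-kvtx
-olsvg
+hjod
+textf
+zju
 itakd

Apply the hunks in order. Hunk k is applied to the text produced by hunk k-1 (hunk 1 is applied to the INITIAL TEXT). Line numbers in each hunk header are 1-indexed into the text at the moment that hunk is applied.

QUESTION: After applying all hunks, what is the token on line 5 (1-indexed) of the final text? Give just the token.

Answer: hivf

Derivation:
Hunk 1: at line 3 remove [chq,eit] add [hivf,leuoh,hnke] -> 15 lines: buvji fcvm lzrkn rdzgm hivf leuoh hnke ikj saa kdam pkxjo kvtx qqini vpp yiccp
Hunk 2: at line 11 remove [qqini] add [olsvg,itakd] -> 16 lines: buvji fcvm lzrkn rdzgm hivf leuoh hnke ikj saa kdam pkxjo kvtx olsvg itakd vpp yiccp
Hunk 3: at line 6 remove [ikj,saa] add [wwz] -> 15 lines: buvji fcvm lzrkn rdzgm hivf leuoh hnke wwz kdam pkxjo kvtx olsvg itakd vpp yiccp
Hunk 4: at line 10 remove [kvtx,olsvg] add [hjod,textf,zju] -> 16 lines: buvji fcvm lzrkn rdzgm hivf leuoh hnke wwz kdam pkxjo hjod textf zju itakd vpp yiccp
Final line 5: hivf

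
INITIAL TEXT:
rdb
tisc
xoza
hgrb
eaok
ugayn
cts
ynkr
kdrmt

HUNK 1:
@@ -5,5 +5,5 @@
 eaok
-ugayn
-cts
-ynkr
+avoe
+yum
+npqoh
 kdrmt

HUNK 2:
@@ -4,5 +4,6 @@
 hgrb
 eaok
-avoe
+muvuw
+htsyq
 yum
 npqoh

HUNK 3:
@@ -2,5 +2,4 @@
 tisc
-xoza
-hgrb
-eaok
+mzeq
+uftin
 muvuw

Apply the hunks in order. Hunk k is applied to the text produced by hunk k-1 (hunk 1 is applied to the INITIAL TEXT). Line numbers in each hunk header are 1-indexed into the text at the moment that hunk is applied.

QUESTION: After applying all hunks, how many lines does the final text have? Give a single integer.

Answer: 9

Derivation:
Hunk 1: at line 5 remove [ugayn,cts,ynkr] add [avoe,yum,npqoh] -> 9 lines: rdb tisc xoza hgrb eaok avoe yum npqoh kdrmt
Hunk 2: at line 4 remove [avoe] add [muvuw,htsyq] -> 10 lines: rdb tisc xoza hgrb eaok muvuw htsyq yum npqoh kdrmt
Hunk 3: at line 2 remove [xoza,hgrb,eaok] add [mzeq,uftin] -> 9 lines: rdb tisc mzeq uftin muvuw htsyq yum npqoh kdrmt
Final line count: 9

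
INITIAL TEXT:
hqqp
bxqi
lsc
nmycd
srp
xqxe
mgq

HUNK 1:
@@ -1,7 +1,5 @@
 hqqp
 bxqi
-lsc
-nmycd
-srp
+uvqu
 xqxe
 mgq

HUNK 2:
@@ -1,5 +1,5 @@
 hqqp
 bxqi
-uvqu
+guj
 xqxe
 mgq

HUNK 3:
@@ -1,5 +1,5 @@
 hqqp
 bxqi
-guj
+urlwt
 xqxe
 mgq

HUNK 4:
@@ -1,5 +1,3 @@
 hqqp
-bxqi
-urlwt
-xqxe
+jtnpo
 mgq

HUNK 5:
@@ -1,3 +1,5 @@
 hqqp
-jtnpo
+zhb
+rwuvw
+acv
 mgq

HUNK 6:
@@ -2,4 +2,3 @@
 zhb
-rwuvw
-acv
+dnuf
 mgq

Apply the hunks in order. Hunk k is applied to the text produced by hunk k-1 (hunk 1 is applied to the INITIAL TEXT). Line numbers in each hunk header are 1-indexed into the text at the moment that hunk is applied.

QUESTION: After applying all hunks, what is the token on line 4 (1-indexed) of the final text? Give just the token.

Answer: mgq

Derivation:
Hunk 1: at line 1 remove [lsc,nmycd,srp] add [uvqu] -> 5 lines: hqqp bxqi uvqu xqxe mgq
Hunk 2: at line 1 remove [uvqu] add [guj] -> 5 lines: hqqp bxqi guj xqxe mgq
Hunk 3: at line 1 remove [guj] add [urlwt] -> 5 lines: hqqp bxqi urlwt xqxe mgq
Hunk 4: at line 1 remove [bxqi,urlwt,xqxe] add [jtnpo] -> 3 lines: hqqp jtnpo mgq
Hunk 5: at line 1 remove [jtnpo] add [zhb,rwuvw,acv] -> 5 lines: hqqp zhb rwuvw acv mgq
Hunk 6: at line 2 remove [rwuvw,acv] add [dnuf] -> 4 lines: hqqp zhb dnuf mgq
Final line 4: mgq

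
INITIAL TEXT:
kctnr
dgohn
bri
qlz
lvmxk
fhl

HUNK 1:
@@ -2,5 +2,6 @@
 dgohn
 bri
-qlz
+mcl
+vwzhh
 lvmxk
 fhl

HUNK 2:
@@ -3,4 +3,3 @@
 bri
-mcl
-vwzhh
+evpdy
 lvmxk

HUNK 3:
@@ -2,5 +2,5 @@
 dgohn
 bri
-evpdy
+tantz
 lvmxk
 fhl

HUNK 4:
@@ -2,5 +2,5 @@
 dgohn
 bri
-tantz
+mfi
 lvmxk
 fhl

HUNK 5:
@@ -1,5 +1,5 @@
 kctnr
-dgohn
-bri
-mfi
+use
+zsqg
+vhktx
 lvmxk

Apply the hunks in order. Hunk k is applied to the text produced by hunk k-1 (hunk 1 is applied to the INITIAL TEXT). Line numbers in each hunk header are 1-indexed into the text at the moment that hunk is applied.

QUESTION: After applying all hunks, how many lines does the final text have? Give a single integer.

Hunk 1: at line 2 remove [qlz] add [mcl,vwzhh] -> 7 lines: kctnr dgohn bri mcl vwzhh lvmxk fhl
Hunk 2: at line 3 remove [mcl,vwzhh] add [evpdy] -> 6 lines: kctnr dgohn bri evpdy lvmxk fhl
Hunk 3: at line 2 remove [evpdy] add [tantz] -> 6 lines: kctnr dgohn bri tantz lvmxk fhl
Hunk 4: at line 2 remove [tantz] add [mfi] -> 6 lines: kctnr dgohn bri mfi lvmxk fhl
Hunk 5: at line 1 remove [dgohn,bri,mfi] add [use,zsqg,vhktx] -> 6 lines: kctnr use zsqg vhktx lvmxk fhl
Final line count: 6

Answer: 6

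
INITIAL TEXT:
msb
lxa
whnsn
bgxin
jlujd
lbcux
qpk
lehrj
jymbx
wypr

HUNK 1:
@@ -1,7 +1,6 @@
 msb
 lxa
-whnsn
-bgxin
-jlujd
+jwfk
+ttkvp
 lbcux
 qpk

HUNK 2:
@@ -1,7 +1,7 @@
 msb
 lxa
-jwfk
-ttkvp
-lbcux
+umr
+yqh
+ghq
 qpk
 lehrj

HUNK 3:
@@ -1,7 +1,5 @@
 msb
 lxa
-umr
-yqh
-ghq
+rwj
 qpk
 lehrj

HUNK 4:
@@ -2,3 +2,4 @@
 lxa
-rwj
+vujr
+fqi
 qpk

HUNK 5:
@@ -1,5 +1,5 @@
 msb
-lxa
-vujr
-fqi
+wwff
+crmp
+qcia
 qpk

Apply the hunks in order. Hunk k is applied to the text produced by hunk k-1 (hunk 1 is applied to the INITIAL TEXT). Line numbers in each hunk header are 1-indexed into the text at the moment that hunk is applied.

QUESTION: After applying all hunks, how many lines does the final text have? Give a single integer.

Answer: 8

Derivation:
Hunk 1: at line 1 remove [whnsn,bgxin,jlujd] add [jwfk,ttkvp] -> 9 lines: msb lxa jwfk ttkvp lbcux qpk lehrj jymbx wypr
Hunk 2: at line 1 remove [jwfk,ttkvp,lbcux] add [umr,yqh,ghq] -> 9 lines: msb lxa umr yqh ghq qpk lehrj jymbx wypr
Hunk 3: at line 1 remove [umr,yqh,ghq] add [rwj] -> 7 lines: msb lxa rwj qpk lehrj jymbx wypr
Hunk 4: at line 2 remove [rwj] add [vujr,fqi] -> 8 lines: msb lxa vujr fqi qpk lehrj jymbx wypr
Hunk 5: at line 1 remove [lxa,vujr,fqi] add [wwff,crmp,qcia] -> 8 lines: msb wwff crmp qcia qpk lehrj jymbx wypr
Final line count: 8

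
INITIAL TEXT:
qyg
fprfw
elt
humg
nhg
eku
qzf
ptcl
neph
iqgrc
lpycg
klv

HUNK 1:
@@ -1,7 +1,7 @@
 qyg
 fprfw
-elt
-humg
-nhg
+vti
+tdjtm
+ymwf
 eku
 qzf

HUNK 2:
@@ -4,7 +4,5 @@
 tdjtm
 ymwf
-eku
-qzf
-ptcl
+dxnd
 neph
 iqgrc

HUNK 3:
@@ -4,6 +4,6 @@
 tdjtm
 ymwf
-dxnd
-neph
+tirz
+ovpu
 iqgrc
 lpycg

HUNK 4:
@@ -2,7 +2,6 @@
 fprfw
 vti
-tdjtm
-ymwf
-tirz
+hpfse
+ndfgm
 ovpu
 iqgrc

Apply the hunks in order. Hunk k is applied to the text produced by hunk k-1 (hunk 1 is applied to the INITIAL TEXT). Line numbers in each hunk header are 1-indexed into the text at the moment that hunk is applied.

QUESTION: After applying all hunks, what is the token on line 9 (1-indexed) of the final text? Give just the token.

Answer: klv

Derivation:
Hunk 1: at line 1 remove [elt,humg,nhg] add [vti,tdjtm,ymwf] -> 12 lines: qyg fprfw vti tdjtm ymwf eku qzf ptcl neph iqgrc lpycg klv
Hunk 2: at line 4 remove [eku,qzf,ptcl] add [dxnd] -> 10 lines: qyg fprfw vti tdjtm ymwf dxnd neph iqgrc lpycg klv
Hunk 3: at line 4 remove [dxnd,neph] add [tirz,ovpu] -> 10 lines: qyg fprfw vti tdjtm ymwf tirz ovpu iqgrc lpycg klv
Hunk 4: at line 2 remove [tdjtm,ymwf,tirz] add [hpfse,ndfgm] -> 9 lines: qyg fprfw vti hpfse ndfgm ovpu iqgrc lpycg klv
Final line 9: klv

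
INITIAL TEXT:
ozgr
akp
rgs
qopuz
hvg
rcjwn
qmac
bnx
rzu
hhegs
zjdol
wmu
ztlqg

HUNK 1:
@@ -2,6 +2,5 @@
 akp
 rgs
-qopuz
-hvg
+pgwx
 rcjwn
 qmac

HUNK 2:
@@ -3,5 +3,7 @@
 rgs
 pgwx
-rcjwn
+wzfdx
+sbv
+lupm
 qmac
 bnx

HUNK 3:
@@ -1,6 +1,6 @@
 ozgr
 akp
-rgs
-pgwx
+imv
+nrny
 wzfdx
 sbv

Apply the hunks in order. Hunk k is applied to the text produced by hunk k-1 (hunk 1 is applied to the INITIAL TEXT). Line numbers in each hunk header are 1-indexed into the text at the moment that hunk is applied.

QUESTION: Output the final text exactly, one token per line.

Hunk 1: at line 2 remove [qopuz,hvg] add [pgwx] -> 12 lines: ozgr akp rgs pgwx rcjwn qmac bnx rzu hhegs zjdol wmu ztlqg
Hunk 2: at line 3 remove [rcjwn] add [wzfdx,sbv,lupm] -> 14 lines: ozgr akp rgs pgwx wzfdx sbv lupm qmac bnx rzu hhegs zjdol wmu ztlqg
Hunk 3: at line 1 remove [rgs,pgwx] add [imv,nrny] -> 14 lines: ozgr akp imv nrny wzfdx sbv lupm qmac bnx rzu hhegs zjdol wmu ztlqg

Answer: ozgr
akp
imv
nrny
wzfdx
sbv
lupm
qmac
bnx
rzu
hhegs
zjdol
wmu
ztlqg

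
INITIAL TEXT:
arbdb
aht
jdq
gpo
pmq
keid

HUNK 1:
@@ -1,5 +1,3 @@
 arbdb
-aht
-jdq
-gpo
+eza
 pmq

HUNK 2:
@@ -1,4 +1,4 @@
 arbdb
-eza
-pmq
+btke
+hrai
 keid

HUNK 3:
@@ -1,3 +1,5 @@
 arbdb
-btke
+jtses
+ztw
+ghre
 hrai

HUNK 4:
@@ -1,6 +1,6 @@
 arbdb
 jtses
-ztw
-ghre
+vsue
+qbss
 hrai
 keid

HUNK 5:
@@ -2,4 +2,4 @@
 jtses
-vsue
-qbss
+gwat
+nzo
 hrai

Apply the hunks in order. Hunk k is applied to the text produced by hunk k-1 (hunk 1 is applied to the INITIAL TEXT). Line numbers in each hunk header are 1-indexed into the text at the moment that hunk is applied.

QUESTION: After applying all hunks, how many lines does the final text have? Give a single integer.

Hunk 1: at line 1 remove [aht,jdq,gpo] add [eza] -> 4 lines: arbdb eza pmq keid
Hunk 2: at line 1 remove [eza,pmq] add [btke,hrai] -> 4 lines: arbdb btke hrai keid
Hunk 3: at line 1 remove [btke] add [jtses,ztw,ghre] -> 6 lines: arbdb jtses ztw ghre hrai keid
Hunk 4: at line 1 remove [ztw,ghre] add [vsue,qbss] -> 6 lines: arbdb jtses vsue qbss hrai keid
Hunk 5: at line 2 remove [vsue,qbss] add [gwat,nzo] -> 6 lines: arbdb jtses gwat nzo hrai keid
Final line count: 6

Answer: 6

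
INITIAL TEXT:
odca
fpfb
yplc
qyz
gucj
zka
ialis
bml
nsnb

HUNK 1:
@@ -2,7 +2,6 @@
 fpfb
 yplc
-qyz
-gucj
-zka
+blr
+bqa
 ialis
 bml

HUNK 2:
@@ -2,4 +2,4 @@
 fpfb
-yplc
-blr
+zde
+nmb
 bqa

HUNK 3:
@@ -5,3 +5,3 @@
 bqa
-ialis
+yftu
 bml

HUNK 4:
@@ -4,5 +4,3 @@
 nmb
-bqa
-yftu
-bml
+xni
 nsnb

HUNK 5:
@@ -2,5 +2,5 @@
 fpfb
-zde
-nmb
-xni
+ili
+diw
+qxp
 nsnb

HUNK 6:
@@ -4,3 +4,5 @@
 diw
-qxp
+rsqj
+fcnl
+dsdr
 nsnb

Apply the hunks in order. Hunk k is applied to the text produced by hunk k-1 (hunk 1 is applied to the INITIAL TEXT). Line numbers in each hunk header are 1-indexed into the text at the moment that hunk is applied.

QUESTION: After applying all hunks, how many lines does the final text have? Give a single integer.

Answer: 8

Derivation:
Hunk 1: at line 2 remove [qyz,gucj,zka] add [blr,bqa] -> 8 lines: odca fpfb yplc blr bqa ialis bml nsnb
Hunk 2: at line 2 remove [yplc,blr] add [zde,nmb] -> 8 lines: odca fpfb zde nmb bqa ialis bml nsnb
Hunk 3: at line 5 remove [ialis] add [yftu] -> 8 lines: odca fpfb zde nmb bqa yftu bml nsnb
Hunk 4: at line 4 remove [bqa,yftu,bml] add [xni] -> 6 lines: odca fpfb zde nmb xni nsnb
Hunk 5: at line 2 remove [zde,nmb,xni] add [ili,diw,qxp] -> 6 lines: odca fpfb ili diw qxp nsnb
Hunk 6: at line 4 remove [qxp] add [rsqj,fcnl,dsdr] -> 8 lines: odca fpfb ili diw rsqj fcnl dsdr nsnb
Final line count: 8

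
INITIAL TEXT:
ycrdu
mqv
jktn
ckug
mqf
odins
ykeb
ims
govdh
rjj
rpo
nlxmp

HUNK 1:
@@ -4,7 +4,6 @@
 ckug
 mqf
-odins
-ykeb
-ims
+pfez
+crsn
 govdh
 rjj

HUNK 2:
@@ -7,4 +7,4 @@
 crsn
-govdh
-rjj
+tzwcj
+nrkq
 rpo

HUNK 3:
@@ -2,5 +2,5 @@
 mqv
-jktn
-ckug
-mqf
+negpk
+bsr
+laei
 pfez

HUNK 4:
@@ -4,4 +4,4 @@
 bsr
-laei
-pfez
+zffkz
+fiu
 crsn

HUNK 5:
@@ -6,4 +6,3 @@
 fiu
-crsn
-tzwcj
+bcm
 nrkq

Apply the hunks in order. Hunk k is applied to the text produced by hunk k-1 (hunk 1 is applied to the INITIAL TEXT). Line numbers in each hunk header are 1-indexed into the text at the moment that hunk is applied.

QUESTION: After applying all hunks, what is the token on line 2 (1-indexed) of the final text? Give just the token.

Answer: mqv

Derivation:
Hunk 1: at line 4 remove [odins,ykeb,ims] add [pfez,crsn] -> 11 lines: ycrdu mqv jktn ckug mqf pfez crsn govdh rjj rpo nlxmp
Hunk 2: at line 7 remove [govdh,rjj] add [tzwcj,nrkq] -> 11 lines: ycrdu mqv jktn ckug mqf pfez crsn tzwcj nrkq rpo nlxmp
Hunk 3: at line 2 remove [jktn,ckug,mqf] add [negpk,bsr,laei] -> 11 lines: ycrdu mqv negpk bsr laei pfez crsn tzwcj nrkq rpo nlxmp
Hunk 4: at line 4 remove [laei,pfez] add [zffkz,fiu] -> 11 lines: ycrdu mqv negpk bsr zffkz fiu crsn tzwcj nrkq rpo nlxmp
Hunk 5: at line 6 remove [crsn,tzwcj] add [bcm] -> 10 lines: ycrdu mqv negpk bsr zffkz fiu bcm nrkq rpo nlxmp
Final line 2: mqv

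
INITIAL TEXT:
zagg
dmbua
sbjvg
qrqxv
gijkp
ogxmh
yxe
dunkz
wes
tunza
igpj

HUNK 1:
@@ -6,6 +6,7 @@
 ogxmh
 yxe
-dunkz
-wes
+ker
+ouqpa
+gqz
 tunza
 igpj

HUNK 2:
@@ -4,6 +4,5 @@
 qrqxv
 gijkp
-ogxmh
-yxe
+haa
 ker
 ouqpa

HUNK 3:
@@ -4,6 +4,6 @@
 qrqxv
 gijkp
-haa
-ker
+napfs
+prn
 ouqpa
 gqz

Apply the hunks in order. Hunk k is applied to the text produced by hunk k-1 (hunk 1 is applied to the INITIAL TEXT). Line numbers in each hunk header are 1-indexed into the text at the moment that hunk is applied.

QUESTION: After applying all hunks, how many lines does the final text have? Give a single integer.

Hunk 1: at line 6 remove [dunkz,wes] add [ker,ouqpa,gqz] -> 12 lines: zagg dmbua sbjvg qrqxv gijkp ogxmh yxe ker ouqpa gqz tunza igpj
Hunk 2: at line 4 remove [ogxmh,yxe] add [haa] -> 11 lines: zagg dmbua sbjvg qrqxv gijkp haa ker ouqpa gqz tunza igpj
Hunk 3: at line 4 remove [haa,ker] add [napfs,prn] -> 11 lines: zagg dmbua sbjvg qrqxv gijkp napfs prn ouqpa gqz tunza igpj
Final line count: 11

Answer: 11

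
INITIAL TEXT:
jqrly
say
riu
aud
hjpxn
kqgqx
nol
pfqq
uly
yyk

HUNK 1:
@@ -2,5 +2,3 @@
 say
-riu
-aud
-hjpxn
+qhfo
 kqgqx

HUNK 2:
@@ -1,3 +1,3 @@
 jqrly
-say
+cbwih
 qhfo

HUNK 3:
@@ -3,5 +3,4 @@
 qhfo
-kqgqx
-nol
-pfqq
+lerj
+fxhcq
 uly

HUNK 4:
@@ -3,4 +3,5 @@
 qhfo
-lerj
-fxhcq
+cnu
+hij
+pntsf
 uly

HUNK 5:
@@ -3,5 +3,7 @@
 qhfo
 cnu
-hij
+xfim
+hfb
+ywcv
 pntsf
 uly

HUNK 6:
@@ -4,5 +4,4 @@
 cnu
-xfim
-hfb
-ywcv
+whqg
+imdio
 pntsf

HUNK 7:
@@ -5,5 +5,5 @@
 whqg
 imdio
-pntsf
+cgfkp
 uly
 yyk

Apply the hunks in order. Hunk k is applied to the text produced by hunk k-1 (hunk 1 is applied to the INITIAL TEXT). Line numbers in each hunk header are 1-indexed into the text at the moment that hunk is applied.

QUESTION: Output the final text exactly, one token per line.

Hunk 1: at line 2 remove [riu,aud,hjpxn] add [qhfo] -> 8 lines: jqrly say qhfo kqgqx nol pfqq uly yyk
Hunk 2: at line 1 remove [say] add [cbwih] -> 8 lines: jqrly cbwih qhfo kqgqx nol pfqq uly yyk
Hunk 3: at line 3 remove [kqgqx,nol,pfqq] add [lerj,fxhcq] -> 7 lines: jqrly cbwih qhfo lerj fxhcq uly yyk
Hunk 4: at line 3 remove [lerj,fxhcq] add [cnu,hij,pntsf] -> 8 lines: jqrly cbwih qhfo cnu hij pntsf uly yyk
Hunk 5: at line 3 remove [hij] add [xfim,hfb,ywcv] -> 10 lines: jqrly cbwih qhfo cnu xfim hfb ywcv pntsf uly yyk
Hunk 6: at line 4 remove [xfim,hfb,ywcv] add [whqg,imdio] -> 9 lines: jqrly cbwih qhfo cnu whqg imdio pntsf uly yyk
Hunk 7: at line 5 remove [pntsf] add [cgfkp] -> 9 lines: jqrly cbwih qhfo cnu whqg imdio cgfkp uly yyk

Answer: jqrly
cbwih
qhfo
cnu
whqg
imdio
cgfkp
uly
yyk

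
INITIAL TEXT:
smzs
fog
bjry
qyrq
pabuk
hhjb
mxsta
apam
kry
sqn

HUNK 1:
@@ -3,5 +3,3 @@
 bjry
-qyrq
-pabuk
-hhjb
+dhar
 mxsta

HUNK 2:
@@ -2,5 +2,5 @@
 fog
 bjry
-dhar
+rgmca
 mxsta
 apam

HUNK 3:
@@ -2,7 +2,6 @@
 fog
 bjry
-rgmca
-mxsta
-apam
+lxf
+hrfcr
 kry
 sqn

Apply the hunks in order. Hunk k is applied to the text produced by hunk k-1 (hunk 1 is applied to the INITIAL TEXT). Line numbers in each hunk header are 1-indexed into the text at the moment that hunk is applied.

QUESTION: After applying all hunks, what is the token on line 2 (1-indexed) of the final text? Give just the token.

Hunk 1: at line 3 remove [qyrq,pabuk,hhjb] add [dhar] -> 8 lines: smzs fog bjry dhar mxsta apam kry sqn
Hunk 2: at line 2 remove [dhar] add [rgmca] -> 8 lines: smzs fog bjry rgmca mxsta apam kry sqn
Hunk 3: at line 2 remove [rgmca,mxsta,apam] add [lxf,hrfcr] -> 7 lines: smzs fog bjry lxf hrfcr kry sqn
Final line 2: fog

Answer: fog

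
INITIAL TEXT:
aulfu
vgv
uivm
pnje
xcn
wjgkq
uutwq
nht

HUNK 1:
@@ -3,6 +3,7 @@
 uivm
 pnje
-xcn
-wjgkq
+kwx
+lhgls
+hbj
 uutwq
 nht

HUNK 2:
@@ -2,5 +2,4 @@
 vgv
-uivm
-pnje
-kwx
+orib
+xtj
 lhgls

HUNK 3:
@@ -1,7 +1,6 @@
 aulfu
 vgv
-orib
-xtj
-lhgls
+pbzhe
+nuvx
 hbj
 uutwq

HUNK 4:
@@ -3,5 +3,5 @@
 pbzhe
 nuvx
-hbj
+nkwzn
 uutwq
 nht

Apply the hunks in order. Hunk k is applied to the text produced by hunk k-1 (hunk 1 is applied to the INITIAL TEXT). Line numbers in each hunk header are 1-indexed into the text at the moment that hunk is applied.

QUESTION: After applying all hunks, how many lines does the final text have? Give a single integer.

Hunk 1: at line 3 remove [xcn,wjgkq] add [kwx,lhgls,hbj] -> 9 lines: aulfu vgv uivm pnje kwx lhgls hbj uutwq nht
Hunk 2: at line 2 remove [uivm,pnje,kwx] add [orib,xtj] -> 8 lines: aulfu vgv orib xtj lhgls hbj uutwq nht
Hunk 3: at line 1 remove [orib,xtj,lhgls] add [pbzhe,nuvx] -> 7 lines: aulfu vgv pbzhe nuvx hbj uutwq nht
Hunk 4: at line 3 remove [hbj] add [nkwzn] -> 7 lines: aulfu vgv pbzhe nuvx nkwzn uutwq nht
Final line count: 7

Answer: 7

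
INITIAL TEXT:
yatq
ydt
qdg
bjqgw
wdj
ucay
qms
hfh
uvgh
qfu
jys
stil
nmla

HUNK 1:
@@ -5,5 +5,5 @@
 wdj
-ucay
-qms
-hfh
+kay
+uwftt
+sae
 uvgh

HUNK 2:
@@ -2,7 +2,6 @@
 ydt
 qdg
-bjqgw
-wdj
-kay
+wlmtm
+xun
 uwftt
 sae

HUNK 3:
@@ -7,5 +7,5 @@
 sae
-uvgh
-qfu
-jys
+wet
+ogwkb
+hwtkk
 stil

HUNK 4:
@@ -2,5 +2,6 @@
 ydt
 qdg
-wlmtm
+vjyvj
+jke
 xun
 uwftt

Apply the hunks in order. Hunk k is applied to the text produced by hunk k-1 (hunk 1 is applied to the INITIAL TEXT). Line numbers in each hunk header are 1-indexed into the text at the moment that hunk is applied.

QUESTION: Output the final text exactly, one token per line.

Hunk 1: at line 5 remove [ucay,qms,hfh] add [kay,uwftt,sae] -> 13 lines: yatq ydt qdg bjqgw wdj kay uwftt sae uvgh qfu jys stil nmla
Hunk 2: at line 2 remove [bjqgw,wdj,kay] add [wlmtm,xun] -> 12 lines: yatq ydt qdg wlmtm xun uwftt sae uvgh qfu jys stil nmla
Hunk 3: at line 7 remove [uvgh,qfu,jys] add [wet,ogwkb,hwtkk] -> 12 lines: yatq ydt qdg wlmtm xun uwftt sae wet ogwkb hwtkk stil nmla
Hunk 4: at line 2 remove [wlmtm] add [vjyvj,jke] -> 13 lines: yatq ydt qdg vjyvj jke xun uwftt sae wet ogwkb hwtkk stil nmla

Answer: yatq
ydt
qdg
vjyvj
jke
xun
uwftt
sae
wet
ogwkb
hwtkk
stil
nmla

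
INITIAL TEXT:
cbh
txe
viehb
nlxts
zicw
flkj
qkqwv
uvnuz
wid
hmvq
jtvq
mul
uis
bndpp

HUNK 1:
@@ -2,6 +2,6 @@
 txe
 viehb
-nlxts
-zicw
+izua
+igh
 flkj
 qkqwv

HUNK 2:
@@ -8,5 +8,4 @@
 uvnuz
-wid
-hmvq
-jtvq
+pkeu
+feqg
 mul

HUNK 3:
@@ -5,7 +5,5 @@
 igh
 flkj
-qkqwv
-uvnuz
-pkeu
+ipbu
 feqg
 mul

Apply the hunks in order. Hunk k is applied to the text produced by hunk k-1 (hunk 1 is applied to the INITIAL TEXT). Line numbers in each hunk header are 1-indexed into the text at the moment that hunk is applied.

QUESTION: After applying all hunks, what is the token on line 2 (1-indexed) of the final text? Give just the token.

Answer: txe

Derivation:
Hunk 1: at line 2 remove [nlxts,zicw] add [izua,igh] -> 14 lines: cbh txe viehb izua igh flkj qkqwv uvnuz wid hmvq jtvq mul uis bndpp
Hunk 2: at line 8 remove [wid,hmvq,jtvq] add [pkeu,feqg] -> 13 lines: cbh txe viehb izua igh flkj qkqwv uvnuz pkeu feqg mul uis bndpp
Hunk 3: at line 5 remove [qkqwv,uvnuz,pkeu] add [ipbu] -> 11 lines: cbh txe viehb izua igh flkj ipbu feqg mul uis bndpp
Final line 2: txe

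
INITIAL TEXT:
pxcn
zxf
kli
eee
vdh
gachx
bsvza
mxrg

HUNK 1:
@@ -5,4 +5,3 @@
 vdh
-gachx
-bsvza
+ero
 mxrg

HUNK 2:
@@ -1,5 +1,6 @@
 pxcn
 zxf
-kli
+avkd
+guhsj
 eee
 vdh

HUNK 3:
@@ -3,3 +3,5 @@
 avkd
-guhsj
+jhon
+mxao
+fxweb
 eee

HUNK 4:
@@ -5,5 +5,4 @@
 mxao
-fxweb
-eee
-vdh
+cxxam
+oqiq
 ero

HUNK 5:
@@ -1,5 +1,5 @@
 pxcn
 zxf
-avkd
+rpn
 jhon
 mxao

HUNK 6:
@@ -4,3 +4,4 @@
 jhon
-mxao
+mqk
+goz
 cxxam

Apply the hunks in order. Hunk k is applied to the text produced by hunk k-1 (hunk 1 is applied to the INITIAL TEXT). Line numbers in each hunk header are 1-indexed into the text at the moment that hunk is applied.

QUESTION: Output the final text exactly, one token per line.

Hunk 1: at line 5 remove [gachx,bsvza] add [ero] -> 7 lines: pxcn zxf kli eee vdh ero mxrg
Hunk 2: at line 1 remove [kli] add [avkd,guhsj] -> 8 lines: pxcn zxf avkd guhsj eee vdh ero mxrg
Hunk 3: at line 3 remove [guhsj] add [jhon,mxao,fxweb] -> 10 lines: pxcn zxf avkd jhon mxao fxweb eee vdh ero mxrg
Hunk 4: at line 5 remove [fxweb,eee,vdh] add [cxxam,oqiq] -> 9 lines: pxcn zxf avkd jhon mxao cxxam oqiq ero mxrg
Hunk 5: at line 1 remove [avkd] add [rpn] -> 9 lines: pxcn zxf rpn jhon mxao cxxam oqiq ero mxrg
Hunk 6: at line 4 remove [mxao] add [mqk,goz] -> 10 lines: pxcn zxf rpn jhon mqk goz cxxam oqiq ero mxrg

Answer: pxcn
zxf
rpn
jhon
mqk
goz
cxxam
oqiq
ero
mxrg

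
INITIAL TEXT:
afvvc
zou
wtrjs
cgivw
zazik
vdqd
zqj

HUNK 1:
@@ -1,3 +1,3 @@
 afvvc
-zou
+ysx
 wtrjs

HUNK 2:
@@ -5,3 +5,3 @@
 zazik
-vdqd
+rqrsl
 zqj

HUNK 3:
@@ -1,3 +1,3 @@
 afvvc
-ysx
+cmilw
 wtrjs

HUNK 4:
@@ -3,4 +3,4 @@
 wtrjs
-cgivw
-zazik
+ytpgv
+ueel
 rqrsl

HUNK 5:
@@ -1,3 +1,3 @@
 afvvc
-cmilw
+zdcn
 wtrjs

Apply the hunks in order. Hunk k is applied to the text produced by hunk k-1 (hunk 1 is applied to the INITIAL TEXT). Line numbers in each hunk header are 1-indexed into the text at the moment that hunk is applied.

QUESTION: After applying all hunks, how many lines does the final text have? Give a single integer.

Answer: 7

Derivation:
Hunk 1: at line 1 remove [zou] add [ysx] -> 7 lines: afvvc ysx wtrjs cgivw zazik vdqd zqj
Hunk 2: at line 5 remove [vdqd] add [rqrsl] -> 7 lines: afvvc ysx wtrjs cgivw zazik rqrsl zqj
Hunk 3: at line 1 remove [ysx] add [cmilw] -> 7 lines: afvvc cmilw wtrjs cgivw zazik rqrsl zqj
Hunk 4: at line 3 remove [cgivw,zazik] add [ytpgv,ueel] -> 7 lines: afvvc cmilw wtrjs ytpgv ueel rqrsl zqj
Hunk 5: at line 1 remove [cmilw] add [zdcn] -> 7 lines: afvvc zdcn wtrjs ytpgv ueel rqrsl zqj
Final line count: 7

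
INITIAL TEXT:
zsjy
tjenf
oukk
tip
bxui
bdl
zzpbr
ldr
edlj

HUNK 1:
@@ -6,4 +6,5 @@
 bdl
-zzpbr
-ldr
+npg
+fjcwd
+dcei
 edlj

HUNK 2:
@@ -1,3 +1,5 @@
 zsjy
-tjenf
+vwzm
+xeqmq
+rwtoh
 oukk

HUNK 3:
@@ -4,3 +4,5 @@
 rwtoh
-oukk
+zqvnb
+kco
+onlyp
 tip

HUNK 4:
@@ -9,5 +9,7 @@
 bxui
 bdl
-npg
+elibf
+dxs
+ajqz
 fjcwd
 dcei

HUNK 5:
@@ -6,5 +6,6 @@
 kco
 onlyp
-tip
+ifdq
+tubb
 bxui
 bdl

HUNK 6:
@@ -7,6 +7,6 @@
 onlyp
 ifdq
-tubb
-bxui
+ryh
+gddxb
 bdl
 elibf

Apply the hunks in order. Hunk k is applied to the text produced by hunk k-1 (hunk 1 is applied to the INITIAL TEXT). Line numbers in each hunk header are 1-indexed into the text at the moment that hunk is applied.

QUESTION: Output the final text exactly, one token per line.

Hunk 1: at line 6 remove [zzpbr,ldr] add [npg,fjcwd,dcei] -> 10 lines: zsjy tjenf oukk tip bxui bdl npg fjcwd dcei edlj
Hunk 2: at line 1 remove [tjenf] add [vwzm,xeqmq,rwtoh] -> 12 lines: zsjy vwzm xeqmq rwtoh oukk tip bxui bdl npg fjcwd dcei edlj
Hunk 3: at line 4 remove [oukk] add [zqvnb,kco,onlyp] -> 14 lines: zsjy vwzm xeqmq rwtoh zqvnb kco onlyp tip bxui bdl npg fjcwd dcei edlj
Hunk 4: at line 9 remove [npg] add [elibf,dxs,ajqz] -> 16 lines: zsjy vwzm xeqmq rwtoh zqvnb kco onlyp tip bxui bdl elibf dxs ajqz fjcwd dcei edlj
Hunk 5: at line 6 remove [tip] add [ifdq,tubb] -> 17 lines: zsjy vwzm xeqmq rwtoh zqvnb kco onlyp ifdq tubb bxui bdl elibf dxs ajqz fjcwd dcei edlj
Hunk 6: at line 7 remove [tubb,bxui] add [ryh,gddxb] -> 17 lines: zsjy vwzm xeqmq rwtoh zqvnb kco onlyp ifdq ryh gddxb bdl elibf dxs ajqz fjcwd dcei edlj

Answer: zsjy
vwzm
xeqmq
rwtoh
zqvnb
kco
onlyp
ifdq
ryh
gddxb
bdl
elibf
dxs
ajqz
fjcwd
dcei
edlj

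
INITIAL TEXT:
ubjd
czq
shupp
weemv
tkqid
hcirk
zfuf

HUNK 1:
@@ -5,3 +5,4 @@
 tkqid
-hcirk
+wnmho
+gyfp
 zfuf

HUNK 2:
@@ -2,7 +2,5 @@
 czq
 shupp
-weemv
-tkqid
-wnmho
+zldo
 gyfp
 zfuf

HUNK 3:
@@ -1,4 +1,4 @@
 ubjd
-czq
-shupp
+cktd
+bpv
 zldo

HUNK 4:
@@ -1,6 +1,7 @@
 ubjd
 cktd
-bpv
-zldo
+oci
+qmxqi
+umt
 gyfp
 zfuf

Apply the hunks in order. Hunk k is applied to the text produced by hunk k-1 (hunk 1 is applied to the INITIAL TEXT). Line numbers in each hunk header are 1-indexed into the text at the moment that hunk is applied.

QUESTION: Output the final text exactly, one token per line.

Answer: ubjd
cktd
oci
qmxqi
umt
gyfp
zfuf

Derivation:
Hunk 1: at line 5 remove [hcirk] add [wnmho,gyfp] -> 8 lines: ubjd czq shupp weemv tkqid wnmho gyfp zfuf
Hunk 2: at line 2 remove [weemv,tkqid,wnmho] add [zldo] -> 6 lines: ubjd czq shupp zldo gyfp zfuf
Hunk 3: at line 1 remove [czq,shupp] add [cktd,bpv] -> 6 lines: ubjd cktd bpv zldo gyfp zfuf
Hunk 4: at line 1 remove [bpv,zldo] add [oci,qmxqi,umt] -> 7 lines: ubjd cktd oci qmxqi umt gyfp zfuf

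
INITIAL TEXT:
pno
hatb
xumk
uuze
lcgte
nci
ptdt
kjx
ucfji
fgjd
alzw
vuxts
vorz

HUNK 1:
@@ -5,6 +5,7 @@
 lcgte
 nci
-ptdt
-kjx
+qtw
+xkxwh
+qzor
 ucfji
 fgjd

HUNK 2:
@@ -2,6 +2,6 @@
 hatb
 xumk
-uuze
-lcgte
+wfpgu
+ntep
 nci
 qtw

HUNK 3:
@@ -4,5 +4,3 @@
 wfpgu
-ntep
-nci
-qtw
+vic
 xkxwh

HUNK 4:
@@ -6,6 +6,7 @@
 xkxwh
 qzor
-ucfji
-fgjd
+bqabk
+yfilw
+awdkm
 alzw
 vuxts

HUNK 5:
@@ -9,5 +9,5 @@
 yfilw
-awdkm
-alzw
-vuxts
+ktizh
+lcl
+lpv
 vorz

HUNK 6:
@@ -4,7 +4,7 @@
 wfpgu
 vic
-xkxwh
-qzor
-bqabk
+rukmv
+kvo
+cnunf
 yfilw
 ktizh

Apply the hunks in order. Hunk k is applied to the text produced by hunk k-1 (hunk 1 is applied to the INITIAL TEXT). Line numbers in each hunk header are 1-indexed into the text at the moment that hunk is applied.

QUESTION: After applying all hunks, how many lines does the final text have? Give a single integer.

Hunk 1: at line 5 remove [ptdt,kjx] add [qtw,xkxwh,qzor] -> 14 lines: pno hatb xumk uuze lcgte nci qtw xkxwh qzor ucfji fgjd alzw vuxts vorz
Hunk 2: at line 2 remove [uuze,lcgte] add [wfpgu,ntep] -> 14 lines: pno hatb xumk wfpgu ntep nci qtw xkxwh qzor ucfji fgjd alzw vuxts vorz
Hunk 3: at line 4 remove [ntep,nci,qtw] add [vic] -> 12 lines: pno hatb xumk wfpgu vic xkxwh qzor ucfji fgjd alzw vuxts vorz
Hunk 4: at line 6 remove [ucfji,fgjd] add [bqabk,yfilw,awdkm] -> 13 lines: pno hatb xumk wfpgu vic xkxwh qzor bqabk yfilw awdkm alzw vuxts vorz
Hunk 5: at line 9 remove [awdkm,alzw,vuxts] add [ktizh,lcl,lpv] -> 13 lines: pno hatb xumk wfpgu vic xkxwh qzor bqabk yfilw ktizh lcl lpv vorz
Hunk 6: at line 4 remove [xkxwh,qzor,bqabk] add [rukmv,kvo,cnunf] -> 13 lines: pno hatb xumk wfpgu vic rukmv kvo cnunf yfilw ktizh lcl lpv vorz
Final line count: 13

Answer: 13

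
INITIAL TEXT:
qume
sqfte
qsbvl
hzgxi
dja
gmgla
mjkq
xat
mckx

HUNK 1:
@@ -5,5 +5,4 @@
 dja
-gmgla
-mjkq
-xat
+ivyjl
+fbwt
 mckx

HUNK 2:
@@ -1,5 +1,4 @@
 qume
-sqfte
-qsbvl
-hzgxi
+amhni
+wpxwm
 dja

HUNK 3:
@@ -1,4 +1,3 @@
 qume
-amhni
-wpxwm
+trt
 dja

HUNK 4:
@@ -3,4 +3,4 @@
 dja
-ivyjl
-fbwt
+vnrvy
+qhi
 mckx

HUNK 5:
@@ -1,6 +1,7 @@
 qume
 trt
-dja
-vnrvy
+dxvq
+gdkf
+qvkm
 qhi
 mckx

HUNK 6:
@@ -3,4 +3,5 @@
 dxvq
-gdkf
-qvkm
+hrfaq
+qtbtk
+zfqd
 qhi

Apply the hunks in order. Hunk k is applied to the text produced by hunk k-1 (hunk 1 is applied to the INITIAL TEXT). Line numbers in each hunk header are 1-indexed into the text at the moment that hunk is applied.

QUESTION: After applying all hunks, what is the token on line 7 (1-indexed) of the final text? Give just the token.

Answer: qhi

Derivation:
Hunk 1: at line 5 remove [gmgla,mjkq,xat] add [ivyjl,fbwt] -> 8 lines: qume sqfte qsbvl hzgxi dja ivyjl fbwt mckx
Hunk 2: at line 1 remove [sqfte,qsbvl,hzgxi] add [amhni,wpxwm] -> 7 lines: qume amhni wpxwm dja ivyjl fbwt mckx
Hunk 3: at line 1 remove [amhni,wpxwm] add [trt] -> 6 lines: qume trt dja ivyjl fbwt mckx
Hunk 4: at line 3 remove [ivyjl,fbwt] add [vnrvy,qhi] -> 6 lines: qume trt dja vnrvy qhi mckx
Hunk 5: at line 1 remove [dja,vnrvy] add [dxvq,gdkf,qvkm] -> 7 lines: qume trt dxvq gdkf qvkm qhi mckx
Hunk 6: at line 3 remove [gdkf,qvkm] add [hrfaq,qtbtk,zfqd] -> 8 lines: qume trt dxvq hrfaq qtbtk zfqd qhi mckx
Final line 7: qhi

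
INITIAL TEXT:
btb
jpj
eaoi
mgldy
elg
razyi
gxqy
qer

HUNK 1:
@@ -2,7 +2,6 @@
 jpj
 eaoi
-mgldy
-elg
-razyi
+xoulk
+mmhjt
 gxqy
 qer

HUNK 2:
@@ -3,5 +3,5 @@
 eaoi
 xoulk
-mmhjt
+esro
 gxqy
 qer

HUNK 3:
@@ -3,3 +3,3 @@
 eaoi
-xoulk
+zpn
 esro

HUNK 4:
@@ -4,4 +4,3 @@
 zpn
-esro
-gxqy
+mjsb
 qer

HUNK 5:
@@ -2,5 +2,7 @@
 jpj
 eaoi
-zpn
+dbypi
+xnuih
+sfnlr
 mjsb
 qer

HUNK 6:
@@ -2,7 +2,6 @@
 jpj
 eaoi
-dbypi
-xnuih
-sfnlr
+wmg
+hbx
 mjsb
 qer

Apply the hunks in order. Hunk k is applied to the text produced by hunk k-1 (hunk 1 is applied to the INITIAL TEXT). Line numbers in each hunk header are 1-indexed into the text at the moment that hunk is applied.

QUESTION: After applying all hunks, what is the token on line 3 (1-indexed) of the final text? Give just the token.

Hunk 1: at line 2 remove [mgldy,elg,razyi] add [xoulk,mmhjt] -> 7 lines: btb jpj eaoi xoulk mmhjt gxqy qer
Hunk 2: at line 3 remove [mmhjt] add [esro] -> 7 lines: btb jpj eaoi xoulk esro gxqy qer
Hunk 3: at line 3 remove [xoulk] add [zpn] -> 7 lines: btb jpj eaoi zpn esro gxqy qer
Hunk 4: at line 4 remove [esro,gxqy] add [mjsb] -> 6 lines: btb jpj eaoi zpn mjsb qer
Hunk 5: at line 2 remove [zpn] add [dbypi,xnuih,sfnlr] -> 8 lines: btb jpj eaoi dbypi xnuih sfnlr mjsb qer
Hunk 6: at line 2 remove [dbypi,xnuih,sfnlr] add [wmg,hbx] -> 7 lines: btb jpj eaoi wmg hbx mjsb qer
Final line 3: eaoi

Answer: eaoi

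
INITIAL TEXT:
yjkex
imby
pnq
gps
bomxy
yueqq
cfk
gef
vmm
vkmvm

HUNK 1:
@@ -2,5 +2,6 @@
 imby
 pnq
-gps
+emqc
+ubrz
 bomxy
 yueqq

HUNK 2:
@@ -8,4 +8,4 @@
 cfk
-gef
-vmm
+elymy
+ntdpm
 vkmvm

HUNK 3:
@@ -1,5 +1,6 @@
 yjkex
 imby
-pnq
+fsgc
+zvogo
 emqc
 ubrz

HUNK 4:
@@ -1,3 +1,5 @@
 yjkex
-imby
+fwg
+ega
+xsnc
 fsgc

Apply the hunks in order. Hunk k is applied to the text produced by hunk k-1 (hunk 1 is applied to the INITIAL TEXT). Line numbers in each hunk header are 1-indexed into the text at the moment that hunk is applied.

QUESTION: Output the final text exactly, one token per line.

Answer: yjkex
fwg
ega
xsnc
fsgc
zvogo
emqc
ubrz
bomxy
yueqq
cfk
elymy
ntdpm
vkmvm

Derivation:
Hunk 1: at line 2 remove [gps] add [emqc,ubrz] -> 11 lines: yjkex imby pnq emqc ubrz bomxy yueqq cfk gef vmm vkmvm
Hunk 2: at line 8 remove [gef,vmm] add [elymy,ntdpm] -> 11 lines: yjkex imby pnq emqc ubrz bomxy yueqq cfk elymy ntdpm vkmvm
Hunk 3: at line 1 remove [pnq] add [fsgc,zvogo] -> 12 lines: yjkex imby fsgc zvogo emqc ubrz bomxy yueqq cfk elymy ntdpm vkmvm
Hunk 4: at line 1 remove [imby] add [fwg,ega,xsnc] -> 14 lines: yjkex fwg ega xsnc fsgc zvogo emqc ubrz bomxy yueqq cfk elymy ntdpm vkmvm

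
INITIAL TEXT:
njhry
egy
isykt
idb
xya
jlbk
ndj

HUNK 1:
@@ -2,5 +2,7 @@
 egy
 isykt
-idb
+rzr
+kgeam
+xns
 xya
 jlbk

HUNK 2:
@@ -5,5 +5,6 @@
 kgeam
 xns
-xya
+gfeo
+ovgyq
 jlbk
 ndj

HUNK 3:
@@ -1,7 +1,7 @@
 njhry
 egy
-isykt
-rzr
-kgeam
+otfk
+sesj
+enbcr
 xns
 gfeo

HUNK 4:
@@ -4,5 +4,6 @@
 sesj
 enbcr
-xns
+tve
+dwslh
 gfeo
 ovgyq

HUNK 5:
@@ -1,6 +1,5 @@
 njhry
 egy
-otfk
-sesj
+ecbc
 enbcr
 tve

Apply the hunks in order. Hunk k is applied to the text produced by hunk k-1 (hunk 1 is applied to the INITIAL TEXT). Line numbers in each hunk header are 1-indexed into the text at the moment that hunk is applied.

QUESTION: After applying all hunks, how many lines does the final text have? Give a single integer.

Answer: 10

Derivation:
Hunk 1: at line 2 remove [idb] add [rzr,kgeam,xns] -> 9 lines: njhry egy isykt rzr kgeam xns xya jlbk ndj
Hunk 2: at line 5 remove [xya] add [gfeo,ovgyq] -> 10 lines: njhry egy isykt rzr kgeam xns gfeo ovgyq jlbk ndj
Hunk 3: at line 1 remove [isykt,rzr,kgeam] add [otfk,sesj,enbcr] -> 10 lines: njhry egy otfk sesj enbcr xns gfeo ovgyq jlbk ndj
Hunk 4: at line 4 remove [xns] add [tve,dwslh] -> 11 lines: njhry egy otfk sesj enbcr tve dwslh gfeo ovgyq jlbk ndj
Hunk 5: at line 1 remove [otfk,sesj] add [ecbc] -> 10 lines: njhry egy ecbc enbcr tve dwslh gfeo ovgyq jlbk ndj
Final line count: 10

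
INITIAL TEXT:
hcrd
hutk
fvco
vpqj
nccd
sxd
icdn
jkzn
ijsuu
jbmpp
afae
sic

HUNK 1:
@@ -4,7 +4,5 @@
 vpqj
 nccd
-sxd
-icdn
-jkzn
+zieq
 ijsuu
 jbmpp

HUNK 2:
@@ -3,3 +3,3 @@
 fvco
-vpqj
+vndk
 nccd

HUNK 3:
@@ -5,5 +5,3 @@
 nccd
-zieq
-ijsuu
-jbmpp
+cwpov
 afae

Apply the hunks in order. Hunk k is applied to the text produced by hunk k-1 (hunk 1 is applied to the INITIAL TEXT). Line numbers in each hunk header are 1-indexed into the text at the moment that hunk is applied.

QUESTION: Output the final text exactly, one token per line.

Hunk 1: at line 4 remove [sxd,icdn,jkzn] add [zieq] -> 10 lines: hcrd hutk fvco vpqj nccd zieq ijsuu jbmpp afae sic
Hunk 2: at line 3 remove [vpqj] add [vndk] -> 10 lines: hcrd hutk fvco vndk nccd zieq ijsuu jbmpp afae sic
Hunk 3: at line 5 remove [zieq,ijsuu,jbmpp] add [cwpov] -> 8 lines: hcrd hutk fvco vndk nccd cwpov afae sic

Answer: hcrd
hutk
fvco
vndk
nccd
cwpov
afae
sic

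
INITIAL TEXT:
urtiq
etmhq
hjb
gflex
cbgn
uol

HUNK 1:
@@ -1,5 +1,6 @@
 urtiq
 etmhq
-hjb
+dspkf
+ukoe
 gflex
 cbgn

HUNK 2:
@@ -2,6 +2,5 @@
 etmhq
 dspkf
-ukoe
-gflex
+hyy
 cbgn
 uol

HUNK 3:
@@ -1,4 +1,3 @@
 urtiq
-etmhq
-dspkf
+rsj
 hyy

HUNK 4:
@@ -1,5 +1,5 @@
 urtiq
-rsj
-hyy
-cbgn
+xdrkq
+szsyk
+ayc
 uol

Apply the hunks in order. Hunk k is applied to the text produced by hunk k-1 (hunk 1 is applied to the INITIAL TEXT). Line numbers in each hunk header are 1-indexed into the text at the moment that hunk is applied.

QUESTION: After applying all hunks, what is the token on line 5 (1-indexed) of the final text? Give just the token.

Hunk 1: at line 1 remove [hjb] add [dspkf,ukoe] -> 7 lines: urtiq etmhq dspkf ukoe gflex cbgn uol
Hunk 2: at line 2 remove [ukoe,gflex] add [hyy] -> 6 lines: urtiq etmhq dspkf hyy cbgn uol
Hunk 3: at line 1 remove [etmhq,dspkf] add [rsj] -> 5 lines: urtiq rsj hyy cbgn uol
Hunk 4: at line 1 remove [rsj,hyy,cbgn] add [xdrkq,szsyk,ayc] -> 5 lines: urtiq xdrkq szsyk ayc uol
Final line 5: uol

Answer: uol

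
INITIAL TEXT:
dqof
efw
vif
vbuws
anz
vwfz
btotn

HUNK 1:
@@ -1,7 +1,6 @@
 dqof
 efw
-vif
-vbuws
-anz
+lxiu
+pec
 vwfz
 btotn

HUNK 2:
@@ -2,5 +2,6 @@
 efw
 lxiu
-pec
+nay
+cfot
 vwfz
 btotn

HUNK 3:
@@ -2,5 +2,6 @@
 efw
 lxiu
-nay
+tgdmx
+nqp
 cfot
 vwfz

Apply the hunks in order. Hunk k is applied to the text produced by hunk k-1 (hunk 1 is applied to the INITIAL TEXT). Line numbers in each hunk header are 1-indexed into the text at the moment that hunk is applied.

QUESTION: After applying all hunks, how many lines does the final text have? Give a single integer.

Answer: 8

Derivation:
Hunk 1: at line 1 remove [vif,vbuws,anz] add [lxiu,pec] -> 6 lines: dqof efw lxiu pec vwfz btotn
Hunk 2: at line 2 remove [pec] add [nay,cfot] -> 7 lines: dqof efw lxiu nay cfot vwfz btotn
Hunk 3: at line 2 remove [nay] add [tgdmx,nqp] -> 8 lines: dqof efw lxiu tgdmx nqp cfot vwfz btotn
Final line count: 8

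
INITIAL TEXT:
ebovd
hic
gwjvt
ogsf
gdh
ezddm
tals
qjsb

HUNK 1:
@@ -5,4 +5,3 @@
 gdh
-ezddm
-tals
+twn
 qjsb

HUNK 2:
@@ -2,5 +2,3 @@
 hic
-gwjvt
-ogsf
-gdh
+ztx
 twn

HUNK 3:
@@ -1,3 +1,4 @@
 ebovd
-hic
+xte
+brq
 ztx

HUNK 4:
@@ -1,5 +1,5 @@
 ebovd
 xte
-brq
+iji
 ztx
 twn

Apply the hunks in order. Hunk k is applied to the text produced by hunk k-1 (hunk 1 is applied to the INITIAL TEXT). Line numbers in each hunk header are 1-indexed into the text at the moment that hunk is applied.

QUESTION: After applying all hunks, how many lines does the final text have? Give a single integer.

Hunk 1: at line 5 remove [ezddm,tals] add [twn] -> 7 lines: ebovd hic gwjvt ogsf gdh twn qjsb
Hunk 2: at line 2 remove [gwjvt,ogsf,gdh] add [ztx] -> 5 lines: ebovd hic ztx twn qjsb
Hunk 3: at line 1 remove [hic] add [xte,brq] -> 6 lines: ebovd xte brq ztx twn qjsb
Hunk 4: at line 1 remove [brq] add [iji] -> 6 lines: ebovd xte iji ztx twn qjsb
Final line count: 6

Answer: 6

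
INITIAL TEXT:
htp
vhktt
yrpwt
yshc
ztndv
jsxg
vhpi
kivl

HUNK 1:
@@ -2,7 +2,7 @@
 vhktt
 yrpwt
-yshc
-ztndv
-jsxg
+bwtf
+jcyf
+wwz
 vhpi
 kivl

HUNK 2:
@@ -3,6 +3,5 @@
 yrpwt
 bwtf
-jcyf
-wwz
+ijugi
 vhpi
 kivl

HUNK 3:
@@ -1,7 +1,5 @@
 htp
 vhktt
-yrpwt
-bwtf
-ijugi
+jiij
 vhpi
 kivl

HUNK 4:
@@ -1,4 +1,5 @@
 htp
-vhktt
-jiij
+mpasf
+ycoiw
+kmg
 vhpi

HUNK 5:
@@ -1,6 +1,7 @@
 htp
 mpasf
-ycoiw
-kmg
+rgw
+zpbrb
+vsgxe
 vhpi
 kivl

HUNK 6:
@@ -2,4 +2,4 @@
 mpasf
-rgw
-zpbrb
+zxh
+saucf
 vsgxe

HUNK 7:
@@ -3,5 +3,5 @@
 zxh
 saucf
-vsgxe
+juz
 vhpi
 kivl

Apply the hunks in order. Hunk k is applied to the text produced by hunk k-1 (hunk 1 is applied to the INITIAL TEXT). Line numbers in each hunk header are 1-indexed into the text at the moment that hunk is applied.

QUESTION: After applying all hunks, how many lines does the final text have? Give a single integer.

Hunk 1: at line 2 remove [yshc,ztndv,jsxg] add [bwtf,jcyf,wwz] -> 8 lines: htp vhktt yrpwt bwtf jcyf wwz vhpi kivl
Hunk 2: at line 3 remove [jcyf,wwz] add [ijugi] -> 7 lines: htp vhktt yrpwt bwtf ijugi vhpi kivl
Hunk 3: at line 1 remove [yrpwt,bwtf,ijugi] add [jiij] -> 5 lines: htp vhktt jiij vhpi kivl
Hunk 4: at line 1 remove [vhktt,jiij] add [mpasf,ycoiw,kmg] -> 6 lines: htp mpasf ycoiw kmg vhpi kivl
Hunk 5: at line 1 remove [ycoiw,kmg] add [rgw,zpbrb,vsgxe] -> 7 lines: htp mpasf rgw zpbrb vsgxe vhpi kivl
Hunk 6: at line 2 remove [rgw,zpbrb] add [zxh,saucf] -> 7 lines: htp mpasf zxh saucf vsgxe vhpi kivl
Hunk 7: at line 3 remove [vsgxe] add [juz] -> 7 lines: htp mpasf zxh saucf juz vhpi kivl
Final line count: 7

Answer: 7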